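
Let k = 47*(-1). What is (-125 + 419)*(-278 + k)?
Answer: -95550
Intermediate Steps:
k = -47
(-125 + 419)*(-278 + k) = (-125 + 419)*(-278 - 47) = 294*(-325) = -95550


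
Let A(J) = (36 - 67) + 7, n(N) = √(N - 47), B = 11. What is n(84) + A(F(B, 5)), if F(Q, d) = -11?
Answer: -24 + √37 ≈ -17.917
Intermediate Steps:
n(N) = √(-47 + N)
A(J) = -24 (A(J) = -31 + 7 = -24)
n(84) + A(F(B, 5)) = √(-47 + 84) - 24 = √37 - 24 = -24 + √37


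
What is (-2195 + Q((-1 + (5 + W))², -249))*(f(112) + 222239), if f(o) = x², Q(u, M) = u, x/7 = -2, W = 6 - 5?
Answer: -482683950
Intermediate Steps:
W = 1
x = -14 (x = 7*(-2) = -14)
f(o) = 196 (f(o) = (-14)² = 196)
(-2195 + Q((-1 + (5 + W))², -249))*(f(112) + 222239) = (-2195 + (-1 + (5 + 1))²)*(196 + 222239) = (-2195 + (-1 + 6)²)*222435 = (-2195 + 5²)*222435 = (-2195 + 25)*222435 = -2170*222435 = -482683950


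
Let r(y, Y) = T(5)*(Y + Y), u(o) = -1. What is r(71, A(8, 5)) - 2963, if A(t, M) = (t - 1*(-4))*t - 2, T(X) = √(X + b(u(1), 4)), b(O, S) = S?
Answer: -2399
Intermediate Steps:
T(X) = √(4 + X) (T(X) = √(X + 4) = √(4 + X))
A(t, M) = -2 + t*(4 + t) (A(t, M) = (t + 4)*t - 2 = (4 + t)*t - 2 = t*(4 + t) - 2 = -2 + t*(4 + t))
r(y, Y) = 6*Y (r(y, Y) = √(4 + 5)*(Y + Y) = √9*(2*Y) = 3*(2*Y) = 6*Y)
r(71, A(8, 5)) - 2963 = 6*(-2 + 8² + 4*8) - 2963 = 6*(-2 + 64 + 32) - 2963 = 6*94 - 2963 = 564 - 2963 = -2399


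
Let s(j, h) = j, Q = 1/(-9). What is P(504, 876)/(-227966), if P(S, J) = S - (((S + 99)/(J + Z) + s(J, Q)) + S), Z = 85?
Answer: 842439/219075326 ≈ 0.0038454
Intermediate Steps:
Q = -⅑ (Q = 1*(-⅑) = -⅑ ≈ -0.11111)
P(S, J) = -J - (99 + S)/(85 + J) (P(S, J) = S - (((S + 99)/(J + 85) + J) + S) = S - (((99 + S)/(85 + J) + J) + S) = S - ((J + (99 + S)/(85 + J)) + S) = S - (J + S + (99 + S)/(85 + J)) = S + (-J - S - (99 + S)/(85 + J)) = -J - (99 + S)/(85 + J))
P(504, 876)/(-227966) = ((-99 - 1*504 - 1*876² - 85*876)/(85 + 876))/(-227966) = ((-99 - 504 - 1*767376 - 74460)/961)*(-1/227966) = ((-99 - 504 - 767376 - 74460)/961)*(-1/227966) = ((1/961)*(-842439))*(-1/227966) = -842439/961*(-1/227966) = 842439/219075326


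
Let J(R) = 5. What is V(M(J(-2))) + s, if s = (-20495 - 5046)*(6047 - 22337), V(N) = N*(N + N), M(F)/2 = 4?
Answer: 416063018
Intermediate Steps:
M(F) = 8 (M(F) = 2*4 = 8)
V(N) = 2*N² (V(N) = N*(2*N) = 2*N²)
s = 416062890 (s = -25541*(-16290) = 416062890)
V(M(J(-2))) + s = 2*8² + 416062890 = 2*64 + 416062890 = 128 + 416062890 = 416063018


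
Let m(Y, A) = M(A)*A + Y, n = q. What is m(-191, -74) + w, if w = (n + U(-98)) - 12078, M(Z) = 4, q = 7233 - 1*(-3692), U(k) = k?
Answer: -1738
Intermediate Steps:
q = 10925 (q = 7233 + 3692 = 10925)
n = 10925
m(Y, A) = Y + 4*A (m(Y, A) = 4*A + Y = Y + 4*A)
w = -1251 (w = (10925 - 98) - 12078 = 10827 - 12078 = -1251)
m(-191, -74) + w = (-191 + 4*(-74)) - 1251 = (-191 - 296) - 1251 = -487 - 1251 = -1738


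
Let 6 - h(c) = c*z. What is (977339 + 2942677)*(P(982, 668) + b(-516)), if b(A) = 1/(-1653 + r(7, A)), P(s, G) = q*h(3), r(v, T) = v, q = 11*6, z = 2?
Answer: -1960008/823 ≈ -2381.5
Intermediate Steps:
h(c) = 6 - 2*c (h(c) = 6 - c*2 = 6 - 2*c)
q = 66
P(s, G) = 0 (P(s, G) = 66*(6 - 2*3) = 66*(6 - 6) = 66*0 = 0)
b(A) = -1/1646 (b(A) = 1/(-1653 + 7) = 1/(-1646) = -1/1646)
(977339 + 2942677)*(P(982, 668) + b(-516)) = (977339 + 2942677)*(0 - 1/1646) = 3920016*(-1/1646) = -1960008/823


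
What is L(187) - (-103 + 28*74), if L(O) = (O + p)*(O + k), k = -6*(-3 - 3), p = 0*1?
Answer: 39732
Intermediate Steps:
p = 0
k = 36 (k = -6*(-6) = 36)
L(O) = O*(36 + O) (L(O) = (O + 0)*(O + 36) = O*(36 + O))
L(187) - (-103 + 28*74) = 187*(36 + 187) - (-103 + 28*74) = 187*223 - (-103 + 2072) = 41701 - 1*1969 = 41701 - 1969 = 39732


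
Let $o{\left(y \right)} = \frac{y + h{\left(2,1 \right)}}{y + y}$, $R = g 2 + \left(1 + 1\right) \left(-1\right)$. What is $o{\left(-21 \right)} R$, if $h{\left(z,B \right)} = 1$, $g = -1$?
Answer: $- \frac{40}{21} \approx -1.9048$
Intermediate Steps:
$R = -4$ ($R = \left(-1\right) 2 + \left(1 + 1\right) \left(-1\right) = -2 + 2 \left(-1\right) = -2 - 2 = -4$)
$o{\left(y \right)} = \frac{1 + y}{2 y}$ ($o{\left(y \right)} = \frac{y + 1}{y + y} = \frac{1 + y}{2 y}$)
$o{\left(-21 \right)} R = \frac{1 - 21}{2 \left(-21\right)} \left(-4\right) = \frac{1}{2} \left(- \frac{1}{21}\right) \left(-20\right) \left(-4\right) = \frac{10}{21} \left(-4\right) = - \frac{40}{21}$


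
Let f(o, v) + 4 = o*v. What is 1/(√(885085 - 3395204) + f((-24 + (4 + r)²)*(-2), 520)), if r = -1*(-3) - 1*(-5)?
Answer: -124804/15578548535 - I*√2510119/15578548535 ≈ -8.0113e-6 - 1.017e-7*I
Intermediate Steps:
r = 8 (r = 3 + 5 = 8)
f(o, v) = -4 + o*v
1/(√(885085 - 3395204) + f((-24 + (4 + r)²)*(-2), 520)) = 1/(√(885085 - 3395204) + (-4 + ((-24 + (4 + 8)²)*(-2))*520)) = 1/(√(-2510119) + (-4 + ((-24 + 12²)*(-2))*520)) = 1/(I*√2510119 + (-4 + ((-24 + 144)*(-2))*520)) = 1/(I*√2510119 + (-4 + (120*(-2))*520)) = 1/(I*√2510119 + (-4 - 240*520)) = 1/(I*√2510119 + (-4 - 124800)) = 1/(I*√2510119 - 124804) = 1/(-124804 + I*√2510119)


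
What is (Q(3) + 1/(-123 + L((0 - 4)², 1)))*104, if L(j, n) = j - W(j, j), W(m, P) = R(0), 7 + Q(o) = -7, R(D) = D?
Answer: -155896/107 ≈ -1457.0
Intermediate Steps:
Q(o) = -14 (Q(o) = -7 - 7 = -14)
W(m, P) = 0
L(j, n) = j (L(j, n) = j - 1*0 = j + 0 = j)
(Q(3) + 1/(-123 + L((0 - 4)², 1)))*104 = (-14 + 1/(-123 + (0 - 4)²))*104 = (-14 + 1/(-123 + (-4)²))*104 = (-14 + 1/(-123 + 16))*104 = (-14 + 1/(-107))*104 = (-14 - 1/107)*104 = -1499/107*104 = -155896/107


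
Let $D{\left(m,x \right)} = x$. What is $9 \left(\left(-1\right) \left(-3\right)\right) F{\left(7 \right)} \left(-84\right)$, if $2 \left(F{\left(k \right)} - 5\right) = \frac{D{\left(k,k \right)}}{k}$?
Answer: $-12474$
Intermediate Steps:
$F{\left(k \right)} = \frac{11}{2}$ ($F{\left(k \right)} = 5 + \frac{k \frac{1}{k}}{2} = 5 + \frac{1}{2} \cdot 1 = 5 + \frac{1}{2} = \frac{11}{2}$)
$9 \left(\left(-1\right) \left(-3\right)\right) F{\left(7 \right)} \left(-84\right) = 9 \left(\left(-1\right) \left(-3\right)\right) \frac{11}{2} \left(-84\right) = 9 \cdot 3 \cdot \frac{11}{2} \left(-84\right) = 27 \cdot \frac{11}{2} \left(-84\right) = \frac{297}{2} \left(-84\right) = -12474$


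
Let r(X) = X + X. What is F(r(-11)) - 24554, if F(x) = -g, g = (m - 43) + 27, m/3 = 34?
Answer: -24640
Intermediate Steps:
r(X) = 2*X
m = 102 (m = 3*34 = 102)
g = 86 (g = (102 - 43) + 27 = 59 + 27 = 86)
F(x) = -86 (F(x) = -1*86 = -86)
F(r(-11)) - 24554 = -86 - 24554 = -24640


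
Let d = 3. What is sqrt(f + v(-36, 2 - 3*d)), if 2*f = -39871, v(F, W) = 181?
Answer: I*sqrt(79018)/2 ≈ 140.55*I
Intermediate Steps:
f = -39871/2 (f = (1/2)*(-39871) = -39871/2 ≈ -19936.)
sqrt(f + v(-36, 2 - 3*d)) = sqrt(-39871/2 + 181) = sqrt(-39509/2) = I*sqrt(79018)/2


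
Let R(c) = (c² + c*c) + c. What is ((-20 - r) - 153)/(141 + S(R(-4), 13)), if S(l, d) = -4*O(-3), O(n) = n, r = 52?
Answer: -25/17 ≈ -1.4706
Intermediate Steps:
R(c) = c + 2*c² (R(c) = (c² + c²) + c = 2*c² + c = c + 2*c²)
S(l, d) = 12 (S(l, d) = -4*(-3) = 12)
((-20 - r) - 153)/(141 + S(R(-4), 13)) = ((-20 - 1*52) - 153)/(141 + 12) = ((-20 - 52) - 153)/153 = (-72 - 153)/153 = (1/153)*(-225) = -25/17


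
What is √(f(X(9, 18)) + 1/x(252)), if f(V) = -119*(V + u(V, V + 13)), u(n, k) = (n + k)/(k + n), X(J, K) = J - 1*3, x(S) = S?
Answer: I*√1469405/42 ≈ 28.862*I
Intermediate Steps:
X(J, K) = -3 + J (X(J, K) = J - 3 = -3 + J)
u(n, k) = 1 (u(n, k) = (k + n)/(k + n) = 1)
f(V) = -119 - 119*V (f(V) = -119*(V + 1) = -119*(1 + V) = -119 - 119*V)
√(f(X(9, 18)) + 1/x(252)) = √((-119 - 119*(-3 + 9)) + 1/252) = √((-119 - 119*6) + 1/252) = √((-119 - 714) + 1/252) = √(-833 + 1/252) = √(-209915/252) = I*√1469405/42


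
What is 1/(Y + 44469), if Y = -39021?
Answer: 1/5448 ≈ 0.00018355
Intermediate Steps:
1/(Y + 44469) = 1/(-39021 + 44469) = 1/5448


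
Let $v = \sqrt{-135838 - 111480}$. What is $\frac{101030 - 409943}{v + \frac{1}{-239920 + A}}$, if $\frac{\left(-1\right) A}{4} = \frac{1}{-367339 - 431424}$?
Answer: $\frac{47286646626725758477764}{9082899527487207837010641817} + \frac{11345012258447244589803719568 i \sqrt{247318}}{9082899527487207837010641817} \approx 5.2061 \cdot 10^{-6} + 621.17 i$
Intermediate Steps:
$v = i \sqrt{247318}$ ($v = \sqrt{-247318} = i \sqrt{247318} \approx 497.31 i$)
$A = \frac{4}{798763}$ ($A = - \frac{4}{-367339 - 431424} = - \frac{4}{-798763} = \left(-4\right) \left(- \frac{1}{798763}\right) = \frac{4}{798763} \approx 5.0077 \cdot 10^{-6}$)
$\frac{101030 - 409943}{v + \frac{1}{-239920 + A}} = \frac{101030 - 409943}{i \sqrt{247318} + \frac{1}{-239920 + \frac{4}{798763}}} = - \frac{308913}{i \sqrt{247318} + \frac{1}{- \frac{191639218956}{798763}}} = - \frac{308913}{i \sqrt{247318} - \frac{798763}{191639218956}} = - \frac{308913}{- \frac{798763}{191639218956} + i \sqrt{247318}}$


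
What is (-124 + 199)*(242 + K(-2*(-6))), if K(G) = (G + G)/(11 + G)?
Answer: 419250/23 ≈ 18228.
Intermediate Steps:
K(G) = 2*G/(11 + G) (K(G) = (2*G)/(11 + G) = 2*G/(11 + G))
(-124 + 199)*(242 + K(-2*(-6))) = (-124 + 199)*(242 + 2*(-2*(-6))/(11 - 2*(-6))) = 75*(242 + 2*12/(11 + 12)) = 75*(242 + 2*12/23) = 75*(242 + 2*12*(1/23)) = 75*(242 + 24/23) = 75*(5590/23) = 419250/23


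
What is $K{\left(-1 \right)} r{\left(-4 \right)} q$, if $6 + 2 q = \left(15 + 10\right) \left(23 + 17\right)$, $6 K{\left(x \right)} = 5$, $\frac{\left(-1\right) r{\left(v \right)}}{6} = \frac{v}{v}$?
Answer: $-2485$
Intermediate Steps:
$r{\left(v \right)} = -6$ ($r{\left(v \right)} = - 6 \frac{v}{v} = \left(-6\right) 1 = -6$)
$K{\left(x \right)} = \frac{5}{6}$ ($K{\left(x \right)} = \frac{1}{6} \cdot 5 = \frac{5}{6}$)
$q = 497$ ($q = -3 + \frac{\left(15 + 10\right) \left(23 + 17\right)}{2} = -3 + \frac{25 \cdot 40}{2} = -3 + \frac{1}{2} \cdot 1000 = -3 + 500 = 497$)
$K{\left(-1 \right)} r{\left(-4 \right)} q = \frac{5}{6} \left(-6\right) 497 = \left(-5\right) 497 = -2485$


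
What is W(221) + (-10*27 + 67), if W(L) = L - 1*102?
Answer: -84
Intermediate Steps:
W(L) = -102 + L (W(L) = L - 102 = -102 + L)
W(221) + (-10*27 + 67) = (-102 + 221) + (-10*27 + 67) = 119 + (-270 + 67) = 119 - 203 = -84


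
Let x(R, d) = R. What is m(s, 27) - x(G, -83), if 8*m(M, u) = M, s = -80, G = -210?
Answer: 200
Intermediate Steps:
m(M, u) = M/8
m(s, 27) - x(G, -83) = (1/8)*(-80) - 1*(-210) = -10 + 210 = 200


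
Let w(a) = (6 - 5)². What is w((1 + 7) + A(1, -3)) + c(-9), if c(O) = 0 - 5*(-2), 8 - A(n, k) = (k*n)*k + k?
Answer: 11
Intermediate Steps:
A(n, k) = 8 - k - n*k² (A(n, k) = 8 - ((k*n)*k + k) = 8 - (n*k² + k) = 8 - (k + n*k²) = 8 + (-k - n*k²) = 8 - k - n*k²)
c(O) = 10 (c(O) = 0 + 10 = 10)
w(a) = 1 (w(a) = 1² = 1)
w((1 + 7) + A(1, -3)) + c(-9) = 1 + 10 = 11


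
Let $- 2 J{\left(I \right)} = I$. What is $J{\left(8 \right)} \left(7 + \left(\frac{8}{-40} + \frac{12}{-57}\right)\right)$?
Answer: $- \frac{2504}{95} \approx -26.358$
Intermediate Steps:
$J{\left(I \right)} = - \frac{I}{2}$
$J{\left(8 \right)} \left(7 + \left(\frac{8}{-40} + \frac{12}{-57}\right)\right) = \left(- \frac{1}{2}\right) 8 \left(7 + \left(\frac{8}{-40} + \frac{12}{-57}\right)\right) = - 4 \left(7 + \left(8 \left(- \frac{1}{40}\right) + 12 \left(- \frac{1}{57}\right)\right)\right) = - 4 \left(7 - \frac{39}{95}\right) = \left(-4\right) \frac{626}{95} = - \frac{2504}{95}$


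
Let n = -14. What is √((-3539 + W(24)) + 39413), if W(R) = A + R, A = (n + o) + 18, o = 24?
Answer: √35926 ≈ 189.54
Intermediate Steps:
A = 28 (A = (-14 + 24) + 18 = 10 + 18 = 28)
W(R) = 28 + R
√((-3539 + W(24)) + 39413) = √((-3539 + (28 + 24)) + 39413) = √((-3539 + 52) + 39413) = √(-3487 + 39413) = √35926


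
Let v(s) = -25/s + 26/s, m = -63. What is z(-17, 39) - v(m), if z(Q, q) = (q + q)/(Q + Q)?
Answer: -2440/1071 ≈ -2.2782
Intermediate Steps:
z(Q, q) = q/Q (z(Q, q) = (2*q)/((2*Q)) = (2*q)*(1/(2*Q)) = q/Q)
v(s) = 1/s
z(-17, 39) - v(m) = 39/(-17) - 1/(-63) = 39*(-1/17) - 1*(-1/63) = -39/17 + 1/63 = -2440/1071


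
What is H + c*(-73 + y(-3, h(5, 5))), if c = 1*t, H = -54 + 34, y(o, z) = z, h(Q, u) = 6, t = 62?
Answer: -4174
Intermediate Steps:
H = -20
c = 62 (c = 1*62 = 62)
H + c*(-73 + y(-3, h(5, 5))) = -20 + 62*(-73 + 6) = -20 + 62*(-67) = -20 - 4154 = -4174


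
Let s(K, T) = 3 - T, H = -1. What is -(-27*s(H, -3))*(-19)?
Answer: -3078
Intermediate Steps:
-(-27*s(H, -3))*(-19) = -(-27*(3 - 1*(-3)))*(-19) = -(-27*(3 + 3))*(-19) = -(-27*6)*(-19) = -(-162)*(-19) = -1*3078 = -3078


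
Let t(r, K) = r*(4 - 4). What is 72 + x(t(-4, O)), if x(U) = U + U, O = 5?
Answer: 72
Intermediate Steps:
t(r, K) = 0 (t(r, K) = r*0 = 0)
x(U) = 2*U
72 + x(t(-4, O)) = 72 + 2*0 = 72 + 0 = 72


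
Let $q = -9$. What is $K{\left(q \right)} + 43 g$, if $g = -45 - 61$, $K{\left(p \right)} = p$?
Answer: $-4567$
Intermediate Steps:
$g = -106$ ($g = -45 - 61 = -106$)
$K{\left(q \right)} + 43 g = -9 + 43 \left(-106\right) = -9 - 4558 = -4567$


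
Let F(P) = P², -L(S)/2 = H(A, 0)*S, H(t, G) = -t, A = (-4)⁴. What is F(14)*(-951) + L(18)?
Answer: -177180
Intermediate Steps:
A = 256
L(S) = 512*S (L(S) = -2*(-1*256)*S = -(-512)*S = 512*S)
F(14)*(-951) + L(18) = 14²*(-951) + 512*18 = 196*(-951) + 9216 = -186396 + 9216 = -177180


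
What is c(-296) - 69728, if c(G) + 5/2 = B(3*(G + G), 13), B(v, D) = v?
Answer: -143013/2 ≈ -71507.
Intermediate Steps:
c(G) = -5/2 + 6*G (c(G) = -5/2 + 3*(G + G) = -5/2 + 3*(2*G) = -5/2 + 6*G)
c(-296) - 69728 = (-5/2 + 6*(-296)) - 69728 = (-5/2 - 1776) - 69728 = -3557/2 - 69728 = -143013/2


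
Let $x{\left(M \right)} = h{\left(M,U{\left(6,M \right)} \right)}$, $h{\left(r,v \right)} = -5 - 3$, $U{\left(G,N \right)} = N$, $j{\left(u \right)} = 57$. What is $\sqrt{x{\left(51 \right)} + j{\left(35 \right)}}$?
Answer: $7$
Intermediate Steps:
$h{\left(r,v \right)} = -8$
$x{\left(M \right)} = -8$
$\sqrt{x{\left(51 \right)} + j{\left(35 \right)}} = \sqrt{-8 + 57} = \sqrt{49} = 7$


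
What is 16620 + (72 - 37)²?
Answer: 17845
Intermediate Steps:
16620 + (72 - 37)² = 16620 + 35² = 16620 + 1225 = 17845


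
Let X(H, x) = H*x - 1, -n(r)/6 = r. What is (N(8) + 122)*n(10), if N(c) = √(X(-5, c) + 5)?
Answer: -7320 - 360*I ≈ -7320.0 - 360.0*I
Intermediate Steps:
n(r) = -6*r
X(H, x) = -1 + H*x
N(c) = √(4 - 5*c) (N(c) = √((-1 - 5*c) + 5) = √(4 - 5*c))
(N(8) + 122)*n(10) = (√(4 - 5*8) + 122)*(-6*10) = (√(4 - 40) + 122)*(-60) = (√(-36) + 122)*(-60) = (6*I + 122)*(-60) = (122 + 6*I)*(-60) = -7320 - 360*I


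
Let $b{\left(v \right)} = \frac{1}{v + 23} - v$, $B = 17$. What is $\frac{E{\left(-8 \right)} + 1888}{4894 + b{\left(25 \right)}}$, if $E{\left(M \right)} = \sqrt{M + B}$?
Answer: $\frac{90768}{233713} \approx 0.38837$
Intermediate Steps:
$E{\left(M \right)} = \sqrt{17 + M}$ ($E{\left(M \right)} = \sqrt{M + 17} = \sqrt{17 + M}$)
$b{\left(v \right)} = \frac{1}{23 + v} - v$
$\frac{E{\left(-8 \right)} + 1888}{4894 + b{\left(25 \right)}} = \frac{\sqrt{17 - 8} + 1888}{4894 + \frac{1 - 25^{2} - 575}{23 + 25}} = \frac{\sqrt{9} + 1888}{4894 + \frac{1 - 625 - 575}{48}} = \frac{3 + 1888}{4894 + \frac{1 - 625 - 575}{48}} = \frac{1891}{4894 + \frac{1}{48} \left(-1199\right)} = \frac{1891}{4894 - \frac{1199}{48}} = \frac{1891}{\frac{233713}{48}} = 1891 \cdot \frac{48}{233713} = \frac{90768}{233713}$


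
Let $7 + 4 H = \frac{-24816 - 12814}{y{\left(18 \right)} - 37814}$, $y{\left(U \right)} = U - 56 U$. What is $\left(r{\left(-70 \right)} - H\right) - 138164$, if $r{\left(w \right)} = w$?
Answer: $- \frac{10727947273}{77608} \approx -1.3823 \cdot 10^{5}$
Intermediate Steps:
$y{\left(U \right)} = - 55 U$
$H = - \frac{116999}{77608}$ ($H = - \frac{7}{4} + \frac{\left(-24816 - 12814\right) \frac{1}{\left(-55\right) 18 - 37814}}{4} = - \frac{7}{4} + \frac{\left(-37630\right) \frac{1}{-990 - 37814}}{4} = - \frac{7}{4} + \frac{\left(-37630\right) \frac{1}{-38804}}{4} = - \frac{7}{4} + \frac{\left(-37630\right) \left(- \frac{1}{38804}\right)}{4} = - \frac{7}{4} + \frac{1}{4} \cdot \frac{18815}{19402} = - \frac{7}{4} + \frac{18815}{77608} = - \frac{116999}{77608} \approx -1.5076$)
$\left(r{\left(-70 \right)} - H\right) - 138164 = \left(-70 - - \frac{116999}{77608}\right) - 138164 = \left(-70 + \frac{116999}{77608}\right) - 138164 = - \frac{5315561}{77608} - 138164 = - \frac{10727947273}{77608}$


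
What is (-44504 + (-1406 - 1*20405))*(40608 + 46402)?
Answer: -5770068150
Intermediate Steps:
(-44504 + (-1406 - 1*20405))*(40608 + 46402) = (-44504 + (-1406 - 20405))*87010 = (-44504 - 21811)*87010 = -66315*87010 = -5770068150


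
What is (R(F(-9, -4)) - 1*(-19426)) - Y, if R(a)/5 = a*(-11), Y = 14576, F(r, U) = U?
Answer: 5070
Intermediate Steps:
R(a) = -55*a (R(a) = 5*(a*(-11)) = 5*(-11*a) = -55*a)
(R(F(-9, -4)) - 1*(-19426)) - Y = (-55*(-4) - 1*(-19426)) - 1*14576 = (220 + 19426) - 14576 = 19646 - 14576 = 5070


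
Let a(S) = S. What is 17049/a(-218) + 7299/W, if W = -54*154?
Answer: -7965037/100716 ≈ -79.084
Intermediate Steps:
W = -8316
17049/a(-218) + 7299/W = 17049/(-218) + 7299/(-8316) = 17049*(-1/218) + 7299*(-1/8316) = -17049/218 - 811/924 = -7965037/100716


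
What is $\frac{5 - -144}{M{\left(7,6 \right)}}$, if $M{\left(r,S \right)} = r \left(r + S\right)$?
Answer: $\frac{149}{91} \approx 1.6374$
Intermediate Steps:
$M{\left(r,S \right)} = r \left(S + r\right)$
$\frac{5 - -144}{M{\left(7,6 \right)}} = \frac{5 - -144}{7 \left(6 + 7\right)} = \frac{5 + 144}{7 \cdot 13} = \frac{149}{91}$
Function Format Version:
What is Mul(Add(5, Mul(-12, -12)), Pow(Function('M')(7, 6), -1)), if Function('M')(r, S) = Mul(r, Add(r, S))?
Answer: Rational(149, 91) ≈ 1.6374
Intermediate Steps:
Function('M')(r, S) = Mul(r, Add(S, r))
Mul(Add(5, Mul(-12, -12)), Pow(Function('M')(7, 6), -1)) = Mul(Add(5, Mul(-12, -12)), Pow(Mul(7, Add(6, 7)), -1)) = Mul(Add(5, 144), Pow(Mul(7, 13), -1)) = Mul(149, Pow(91, -1)) = Mul(149, Rational(1, 91)) = Rational(149, 91)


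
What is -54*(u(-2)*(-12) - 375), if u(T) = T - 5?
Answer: 15714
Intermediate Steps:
u(T) = -5 + T
-54*(u(-2)*(-12) - 375) = -54*((-5 - 2)*(-12) - 375) = -54*(-7*(-12) - 375) = -54*(84 - 375) = -54*(-291) = 15714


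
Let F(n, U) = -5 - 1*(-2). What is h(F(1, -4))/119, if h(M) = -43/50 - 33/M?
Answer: 507/5950 ≈ 0.085210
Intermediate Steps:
F(n, U) = -3 (F(n, U) = -5 + 2 = -3)
h(M) = -43/50 - 33/M (h(M) = -43*1/50 - 33/M = -43/50 - 33/M)
h(F(1, -4))/119 = (-43/50 - 33/(-3))/119 = (-43/50 - 33*(-⅓))*(1/119) = (-43/50 + 11)*(1/119) = (507/50)*(1/119) = 507/5950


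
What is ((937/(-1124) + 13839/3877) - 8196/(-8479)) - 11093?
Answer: -409742282150075/36949345292 ≈ -11089.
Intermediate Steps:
((937/(-1124) + 13839/3877) - 8196/(-8479)) - 11093 = ((937*(-1/1124) + 13839*(1/3877)) - 8196*(-1/8479)) - 11093 = ((-937/1124 + 13839/3877) + 8196/8479) - 11093 = (11922287/4357748 + 8196/8479) - 11093 = 136805174081/36949345292 - 11093 = -409742282150075/36949345292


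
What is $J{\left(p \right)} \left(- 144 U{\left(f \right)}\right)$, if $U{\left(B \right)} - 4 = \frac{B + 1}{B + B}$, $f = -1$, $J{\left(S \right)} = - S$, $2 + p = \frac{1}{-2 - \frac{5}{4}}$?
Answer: $- \frac{17280}{13} \approx -1329.2$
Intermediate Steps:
$p = - \frac{30}{13}$ ($p = -2 + \frac{1}{-2 - \frac{5}{4}} = -2 + \frac{1}{- \frac{13}{4}} = -2 - \frac{4}{13} = - \frac{30}{13} \approx -2.3077$)
$U{\left(B \right)} = 4 + \frac{1 + B}{2 B}$ ($U{\left(B \right)} = 4 + \frac{B + 1}{B + B} = 4 + \frac{1 + B}{2 B}$)
$J{\left(p \right)} \left(- 144 U{\left(f \right)}\right) = \left(-1\right) \left(- \frac{30}{13}\right) \left(- 144 \frac{1 + 9 \left(-1\right)}{2 \left(-1\right)}\right) = \frac{30 \left(- 144 \cdot \frac{1}{2} \left(-1\right) \left(1 - 9\right)\right)}{13} = \frac{30 \left(- 144 \cdot \frac{1}{2} \left(-1\right) \left(-8\right)\right)}{13} = \frac{30 \left(\left(-144\right) 4\right)}{13} = \frac{30}{13} \left(-576\right) = - \frac{17280}{13}$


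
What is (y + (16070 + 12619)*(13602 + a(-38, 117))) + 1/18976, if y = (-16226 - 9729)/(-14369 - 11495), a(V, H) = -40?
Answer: 23869841100379437/61349408 ≈ 3.8908e+8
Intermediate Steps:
y = 25955/25864 (y = -25955/(-25864) = -25955*(-1/25864) = 25955/25864 ≈ 1.0035)
(y + (16070 + 12619)*(13602 + a(-38, 117))) + 1/18976 = (25955/25864 + (16070 + 12619)*(13602 - 40)) + 1/18976 = (25955/25864 + 28689*13562) + 1/18976 = (25955/25864 + 389080218) + 1/18976 = 10063170784307/25864 + 1/18976 = 23869841100379437/61349408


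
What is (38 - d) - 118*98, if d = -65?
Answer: -11461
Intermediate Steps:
(38 - d) - 118*98 = (38 - 1*(-65)) - 118*98 = (38 + 65) - 11564 = 103 - 11564 = -11461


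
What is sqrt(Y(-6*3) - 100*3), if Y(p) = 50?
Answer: 5*I*sqrt(10) ≈ 15.811*I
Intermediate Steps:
sqrt(Y(-6*3) - 100*3) = sqrt(50 - 100*3) = sqrt(50 - 300) = sqrt(-250) = 5*I*sqrt(10)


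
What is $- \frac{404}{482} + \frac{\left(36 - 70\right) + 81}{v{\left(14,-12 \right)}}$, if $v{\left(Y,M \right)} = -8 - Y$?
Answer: $- \frac{15771}{5302} \approx -2.9745$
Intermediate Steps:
$- \frac{404}{482} + \frac{\left(36 - 70\right) + 81}{v{\left(14,-12 \right)}} = - \frac{404}{482} + \frac{\left(36 - 70\right) + 81}{-8 - 14} = \left(-404\right) \frac{1}{482} + \frac{-34 + 81}{-8 - 14} = - \frac{202}{241} + \frac{47}{-22} = - \frac{202}{241} + 47 \left(- \frac{1}{22}\right) = - \frac{202}{241} - \frac{47}{22} = - \frac{15771}{5302}$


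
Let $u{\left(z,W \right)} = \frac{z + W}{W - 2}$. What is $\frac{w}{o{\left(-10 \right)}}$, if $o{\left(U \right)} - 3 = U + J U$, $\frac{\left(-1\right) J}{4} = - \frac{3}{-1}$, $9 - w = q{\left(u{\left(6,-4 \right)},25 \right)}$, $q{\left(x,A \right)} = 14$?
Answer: $- \frac{5}{113} \approx -0.044248$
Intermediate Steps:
$u{\left(z,W \right)} = \frac{W + z}{-2 + W}$
$w = -5$ ($w = 9 - 14 = -5$)
$J = -12$ ($J = - 4 \left(- \frac{3}{-1}\right) = - 4 \left(\left(-3\right) \left(-1\right)\right) = \left(-4\right) 3 = -12$)
$o{\left(U \right)} = 3 - 11 U$ ($o{\left(U \right)} = 3 + \left(U - 12 U\right) = 3 - 11 U$)
$\frac{w}{o{\left(-10 \right)}} = - \frac{5}{3 - -110} = - \frac{5}{3 + 110} = - \frac{5}{113}$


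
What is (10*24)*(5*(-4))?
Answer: -4800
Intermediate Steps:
(10*24)*(5*(-4)) = 240*(-20) = -4800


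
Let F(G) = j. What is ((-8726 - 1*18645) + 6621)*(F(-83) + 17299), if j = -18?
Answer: -358580750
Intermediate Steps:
F(G) = -18
((-8726 - 1*18645) + 6621)*(F(-83) + 17299) = ((-8726 - 1*18645) + 6621)*(-18 + 17299) = ((-8726 - 18645) + 6621)*17281 = (-27371 + 6621)*17281 = -20750*17281 = -358580750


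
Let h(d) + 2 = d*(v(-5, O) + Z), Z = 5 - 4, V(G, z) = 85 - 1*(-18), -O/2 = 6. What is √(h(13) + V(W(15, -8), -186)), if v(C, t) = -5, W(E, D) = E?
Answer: 7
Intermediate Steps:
O = -12 (O = -2*6 = -12)
V(G, z) = 103 (V(G, z) = 85 + 18 = 103)
Z = 1
h(d) = -2 - 4*d (h(d) = -2 + d*(-5 + 1) = -2 + d*(-4) = -2 - 4*d)
√(h(13) + V(W(15, -8), -186)) = √((-2 - 4*13) + 103) = √((-2 - 52) + 103) = √(-54 + 103) = √49 = 7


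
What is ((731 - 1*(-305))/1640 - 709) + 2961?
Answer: 923579/410 ≈ 2252.6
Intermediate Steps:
((731 - 1*(-305))/1640 - 709) + 2961 = ((731 + 305)*(1/1640) - 709) + 2961 = (1036*(1/1640) - 709) + 2961 = (259/410 - 709) + 2961 = -290431/410 + 2961 = 923579/410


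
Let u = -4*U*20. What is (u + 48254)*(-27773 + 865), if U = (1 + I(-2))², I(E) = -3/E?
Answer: -1284964632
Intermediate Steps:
U = 25/4 (U = (1 - 3/(-2))² = (1 - 3*(-½))² = (1 + 3/2)² = (5/2)² = 25/4 ≈ 6.2500)
u = -500 (u = -4*25/4*20 = -25*20 = -500)
(u + 48254)*(-27773 + 865) = (-500 + 48254)*(-27773 + 865) = 47754*(-26908) = -1284964632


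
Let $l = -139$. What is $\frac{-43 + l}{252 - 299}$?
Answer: $\frac{182}{47} \approx 3.8723$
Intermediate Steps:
$\frac{-43 + l}{252 - 299} = \frac{-43 - 139}{252 - 299} = - \frac{182}{-47} = \left(-182\right) \left(- \frac{1}{47}\right) = \frac{182}{47}$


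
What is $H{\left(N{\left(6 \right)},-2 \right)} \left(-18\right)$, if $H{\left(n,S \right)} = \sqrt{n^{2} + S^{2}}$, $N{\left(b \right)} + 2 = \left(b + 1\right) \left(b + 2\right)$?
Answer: $- 36 \sqrt{730} \approx -972.67$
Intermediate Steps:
$N{\left(b \right)} = -2 + \left(1 + b\right) \left(2 + b\right)$ ($N{\left(b \right)} = -2 + \left(b + 1\right) \left(b + 2\right) = -2 + \left(1 + b\right) \left(2 + b\right)$)
$H{\left(n,S \right)} = \sqrt{S^{2} + n^{2}}$
$H{\left(N{\left(6 \right)},-2 \right)} \left(-18\right) = \sqrt{\left(-2\right)^{2} + \left(6 \left(3 + 6\right)\right)^{2}} \left(-18\right) = \sqrt{4 + \left(6 \cdot 9\right)^{2}} \left(-18\right) = \sqrt{4 + 54^{2}} \left(-18\right) = \sqrt{4 + 2916} \left(-18\right) = \sqrt{2920} \left(-18\right) = 2 \sqrt{730} \left(-18\right) = - 36 \sqrt{730}$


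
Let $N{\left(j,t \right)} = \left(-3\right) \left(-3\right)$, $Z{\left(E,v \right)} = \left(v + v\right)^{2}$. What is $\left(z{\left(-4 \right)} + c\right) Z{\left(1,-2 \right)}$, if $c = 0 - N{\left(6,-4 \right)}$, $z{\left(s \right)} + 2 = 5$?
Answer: $-96$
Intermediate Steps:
$Z{\left(E,v \right)} = 4 v^{2}$ ($Z{\left(E,v \right)} = \left(2 v\right)^{2} = 4 v^{2}$)
$z{\left(s \right)} = 3$ ($z{\left(s \right)} = -2 + 5 = 3$)
$N{\left(j,t \right)} = 9$
$c = -9$ ($c = 0 - 9 = -9$)
$\left(z{\left(-4 \right)} + c\right) Z{\left(1,-2 \right)} = \left(3 - 9\right) 4 \left(-2\right)^{2} = - 6 \cdot 4 \cdot 4 = \left(-6\right) 16 = -96$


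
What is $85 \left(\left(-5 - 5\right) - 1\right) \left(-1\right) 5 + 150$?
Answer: $4825$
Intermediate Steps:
$85 \left(\left(-5 - 5\right) - 1\right) \left(-1\right) 5 + 150 = 85 \left(-10 - 1\right) \left(-1\right) 5 + 150 = 85 \left(-11\right) \left(-1\right) 5 + 150 = 85 \cdot 11 \cdot 5 + 150 = 85 \cdot 55 + 150 = 4675 + 150 = 4825$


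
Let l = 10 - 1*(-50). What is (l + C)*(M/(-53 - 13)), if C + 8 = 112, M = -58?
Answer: 4756/33 ≈ 144.12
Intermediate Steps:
l = 60 (l = 10 + 50 = 60)
C = 104 (C = -8 + 112 = 104)
(l + C)*(M/(-53 - 13)) = (60 + 104)*(-58/(-53 - 13)) = 164*(-58/(-66)) = 164*(-58*(-1/66)) = 164*(29/33) = 4756/33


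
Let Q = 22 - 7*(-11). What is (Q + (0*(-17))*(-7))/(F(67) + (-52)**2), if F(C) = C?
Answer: 99/2771 ≈ 0.035727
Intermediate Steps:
Q = 99 (Q = 22 + 77 = 99)
(Q + (0*(-17))*(-7))/(F(67) + (-52)**2) = (99 + (0*(-17))*(-7))/(67 + (-52)**2) = (99 + 0*(-7))/(67 + 2704) = (99 + 0)/2771 = 99*(1/2771) = 99/2771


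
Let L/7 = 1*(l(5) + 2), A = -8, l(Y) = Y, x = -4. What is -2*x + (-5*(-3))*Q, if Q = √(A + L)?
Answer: 8 + 15*√41 ≈ 104.05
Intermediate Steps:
L = 49 (L = 7*(1*(5 + 2)) = 7*(1*7) = 7*7 = 49)
Q = √41 (Q = √(-8 + 49) = √41 ≈ 6.4031)
-2*x + (-5*(-3))*Q = -2*(-4) + (-5*(-3))*√41 = 8 + 15*√41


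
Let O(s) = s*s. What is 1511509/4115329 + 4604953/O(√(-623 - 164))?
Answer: -18949707066954/3238763923 ≈ -5850.9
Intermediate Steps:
O(s) = s²
1511509/4115329 + 4604953/O(√(-623 - 164)) = 1511509/4115329 + 4604953/((√(-623 - 164))²) = 1511509*(1/4115329) + 4604953/((√(-787))²) = 1511509/4115329 + 4604953/((I*√787)²) = 1511509/4115329 + 4604953/(-787) = 1511509/4115329 + 4604953*(-1/787) = 1511509/4115329 - 4604953/787 = -18949707066954/3238763923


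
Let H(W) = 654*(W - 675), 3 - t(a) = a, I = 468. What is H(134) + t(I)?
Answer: -354279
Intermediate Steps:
t(a) = 3 - a
H(W) = -441450 + 654*W (H(W) = 654*(-675 + W) = -441450 + 654*W)
H(134) + t(I) = (-441450 + 654*134) + (3 - 1*468) = (-441450 + 87636) + (3 - 468) = -353814 - 465 = -354279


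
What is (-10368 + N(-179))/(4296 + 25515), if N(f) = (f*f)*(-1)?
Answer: -42409/29811 ≈ -1.4226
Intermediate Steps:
N(f) = -f**2 (N(f) = f**2*(-1) = -f**2)
(-10368 + N(-179))/(4296 + 25515) = (-10368 - 1*(-179)**2)/(4296 + 25515) = (-10368 - 1*32041)/29811 = (-10368 - 32041)*(1/29811) = -42409*1/29811 = -42409/29811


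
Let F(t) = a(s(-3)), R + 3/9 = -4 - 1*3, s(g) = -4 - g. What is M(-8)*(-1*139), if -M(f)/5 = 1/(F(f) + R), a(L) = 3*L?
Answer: -2085/31 ≈ -67.258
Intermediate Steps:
R = -22/3 (R = -⅓ + (-4 - 1*3) = -⅓ + (-4 - 3) = -⅓ - 7 = -22/3 ≈ -7.3333)
F(t) = -3 (F(t) = 3*(-4 - 1*(-3)) = 3*(-4 + 3) = 3*(-1) = -3)
M(f) = 15/31 (M(f) = -5/(-3 - 22/3) = -5/(-31/3) = -5*(-3/31) = 15/31)
M(-8)*(-1*139) = 15*(-1*139)/31 = (15/31)*(-139) = -2085/31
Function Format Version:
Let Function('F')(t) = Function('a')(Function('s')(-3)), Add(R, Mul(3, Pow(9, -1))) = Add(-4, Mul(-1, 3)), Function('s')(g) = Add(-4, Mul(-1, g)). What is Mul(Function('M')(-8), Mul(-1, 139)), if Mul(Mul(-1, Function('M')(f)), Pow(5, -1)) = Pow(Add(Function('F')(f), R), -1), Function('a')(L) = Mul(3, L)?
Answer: Rational(-2085, 31) ≈ -67.258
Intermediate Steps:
R = Rational(-22, 3) (R = Add(Rational(-1, 3), Add(-4, Mul(-1, 3))) = Add(Rational(-1, 3), Add(-4, -3)) = Add(Rational(-1, 3), -7) = Rational(-22, 3) ≈ -7.3333)
Function('F')(t) = -3 (Function('F')(t) = Mul(3, Add(-4, Mul(-1, -3))) = Mul(3, Add(-4, 3)) = Mul(3, -1) = -3)
Function('M')(f) = Rational(15, 31) (Function('M')(f) = Mul(-5, Pow(Add(-3, Rational(-22, 3)), -1)) = Mul(-5, Pow(Rational(-31, 3), -1)) = Mul(-5, Rational(-3, 31)) = Rational(15, 31))
Mul(Function('M')(-8), Mul(-1, 139)) = Mul(Rational(15, 31), Mul(-1, 139)) = Mul(Rational(15, 31), -139) = Rational(-2085, 31)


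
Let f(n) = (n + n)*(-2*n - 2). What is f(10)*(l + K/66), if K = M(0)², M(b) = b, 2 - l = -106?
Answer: -47520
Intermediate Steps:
l = 108 (l = 2 - 1*(-106) = 2 + 106 = 108)
f(n) = 2*n*(-2 - 2*n) (f(n) = (2*n)*(-2 - 2*n) = 2*n*(-2 - 2*n))
K = 0 (K = 0² = 0)
f(10)*(l + K/66) = (-4*10*(1 + 10))*(108 + 0/66) = (-4*10*11)*(108 + 0*(1/66)) = -440*(108 + 0) = -440*108 = -47520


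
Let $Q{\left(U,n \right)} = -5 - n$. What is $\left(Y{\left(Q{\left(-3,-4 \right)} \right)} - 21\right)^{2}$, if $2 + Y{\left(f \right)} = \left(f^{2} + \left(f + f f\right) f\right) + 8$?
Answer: $196$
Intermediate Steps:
$Y{\left(f \right)} = 6 + f^{2} + f \left(f + f^{2}\right)$ ($Y{\left(f \right)} = -2 + \left(\left(f^{2} + \left(f + f f\right) f\right) + 8\right) = -2 + \left(\left(f^{2} + \left(f + f^{2}\right) f\right) + 8\right) = -2 + \left(\left(f^{2} + f \left(f + f^{2}\right)\right) + 8\right) = -2 + \left(8 + f^{2} + f \left(f + f^{2}\right)\right) = 6 + f^{2} + f \left(f + f^{2}\right)$)
$\left(Y{\left(Q{\left(-3,-4 \right)} \right)} - 21\right)^{2} = \left(\left(6 + \left(-5 - -4\right)^{3} + 2 \left(-5 - -4\right)^{2}\right) - 21\right)^{2} = \left(\left(6 + \left(-5 + 4\right)^{3} + 2 \left(-5 + 4\right)^{2}\right) - 21\right)^{2} = \left(\left(6 + \left(-1\right)^{3} + 2 \left(-1\right)^{2}\right) - 21\right)^{2} = \left(\left(6 - 1 + 2 \cdot 1\right) - 21\right)^{2} = \left(\left(6 - 1 + 2\right) - 21\right)^{2} = \left(7 - 21\right)^{2} = \left(-14\right)^{2} = 196$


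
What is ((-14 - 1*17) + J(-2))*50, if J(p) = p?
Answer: -1650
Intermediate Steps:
((-14 - 1*17) + J(-2))*50 = ((-14 - 1*17) - 2)*50 = ((-14 - 17) - 2)*50 = (-31 - 2)*50 = -33*50 = -1650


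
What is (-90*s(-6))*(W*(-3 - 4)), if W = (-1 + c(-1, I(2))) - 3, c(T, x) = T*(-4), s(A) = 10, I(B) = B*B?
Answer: 0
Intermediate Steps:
I(B) = B²
c(T, x) = -4*T
W = 0 (W = (-1 - 4*(-1)) - 3 = (-1 + 4) - 3 = 3 - 3 = 0)
(-90*s(-6))*(W*(-3 - 4)) = (-90*10)*(0*(-3 - 4)) = -0*(-7) = -900*0 = 0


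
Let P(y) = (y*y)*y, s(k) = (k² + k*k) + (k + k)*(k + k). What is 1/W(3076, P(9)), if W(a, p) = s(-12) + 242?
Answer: 1/1106 ≈ 0.00090416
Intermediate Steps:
s(k) = 6*k² (s(k) = (k² + k²) + (2*k)*(2*k) = 2*k² + 4*k² = 6*k²)
P(y) = y³ (P(y) = y²*y = y³)
W(a, p) = 1106 (W(a, p) = 6*(-12)² + 242 = 6*144 + 242 = 864 + 242 = 1106)
1/W(3076, P(9)) = 1/1106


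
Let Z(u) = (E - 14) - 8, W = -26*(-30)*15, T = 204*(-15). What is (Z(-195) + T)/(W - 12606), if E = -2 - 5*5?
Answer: 3109/906 ≈ 3.4316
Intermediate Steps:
T = -3060
W = 11700 (W = 780*15 = 11700)
E = -27 (E = -2 - 25 = -27)
Z(u) = -49 (Z(u) = (-27 - 14) - 8 = -41 - 8 = -49)
(Z(-195) + T)/(W - 12606) = (-49 - 3060)/(11700 - 12606) = -3109/(-906) = -3109*(-1/906) = 3109/906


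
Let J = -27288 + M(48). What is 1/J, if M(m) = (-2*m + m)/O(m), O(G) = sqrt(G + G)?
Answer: -1137/31026455 + sqrt(6)/372317460 ≈ -3.6640e-5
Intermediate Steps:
O(G) = sqrt(2)*sqrt(G) (O(G) = sqrt(2*G) = sqrt(2)*sqrt(G))
M(m) = -sqrt(2)*sqrt(m)/2 (M(m) = (-2*m + m)/((sqrt(2)*sqrt(m))) = (-m)*(sqrt(2)/(2*sqrt(m))) = -sqrt(2)*sqrt(m)/2)
J = -27288 - 2*sqrt(6) (J = -27288 - sqrt(2)*sqrt(48)/2 = -27288 - sqrt(2)*4*sqrt(3)/2 = -27288 - 2*sqrt(6) ≈ -27293.)
1/J = 1/(-27288 - 2*sqrt(6))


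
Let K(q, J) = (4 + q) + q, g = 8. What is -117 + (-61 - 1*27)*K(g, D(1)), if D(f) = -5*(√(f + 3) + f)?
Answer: -1877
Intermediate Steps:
D(f) = -5*f - 5*√(3 + f) (D(f) = -5*(√(3 + f) + f) = -5*(f + √(3 + f)) = -5*f - 5*√(3 + f))
K(q, J) = 4 + 2*q
-117 + (-61 - 1*27)*K(g, D(1)) = -117 + (-61 - 1*27)*(4 + 2*8) = -117 + (-61 - 27)*(4 + 16) = -117 - 88*20 = -117 - 1760 = -1877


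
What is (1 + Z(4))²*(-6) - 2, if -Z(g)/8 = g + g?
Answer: -23816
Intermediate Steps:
Z(g) = -16*g (Z(g) = -8*(g + g) = -16*g)
(1 + Z(4))²*(-6) - 2 = (1 - 16*4)²*(-6) - 2 = (1 - 64)²*(-6) - 2 = (-63)²*(-6) - 2 = 3969*(-6) - 2 = -23814 - 2 = -23816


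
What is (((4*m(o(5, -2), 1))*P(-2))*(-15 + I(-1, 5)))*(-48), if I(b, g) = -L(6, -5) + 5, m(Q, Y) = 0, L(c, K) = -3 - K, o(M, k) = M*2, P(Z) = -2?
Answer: 0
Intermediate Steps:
o(M, k) = 2*M
I(b, g) = 3 (I(b, g) = -(-3 - 1*(-5)) + 5 = -(-3 + 5) + 5 = -1*2 + 5 = -2 + 5 = 3)
(((4*m(o(5, -2), 1))*P(-2))*(-15 + I(-1, 5)))*(-48) = (((4*0)*(-2))*(-15 + 3))*(-48) = ((0*(-2))*(-12))*(-48) = (0*(-12))*(-48) = 0*(-48) = 0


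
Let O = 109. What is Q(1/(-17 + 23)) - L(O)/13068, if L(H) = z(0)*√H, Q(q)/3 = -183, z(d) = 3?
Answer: -549 - √109/4356 ≈ -549.00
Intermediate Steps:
Q(q) = -549 (Q(q) = 3*(-183) = -549)
L(H) = 3*√H
Q(1/(-17 + 23)) - L(O)/13068 = -549 - 3*√109/13068 = -549 - √109/4356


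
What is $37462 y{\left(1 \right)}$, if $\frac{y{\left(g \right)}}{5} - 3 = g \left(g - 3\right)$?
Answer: $187310$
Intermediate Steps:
$y{\left(g \right)} = 15 + 5 g \left(-3 + g\right)$ ($y{\left(g \right)} = 15 + 5 g \left(g - 3\right) = 15 + 5 g \left(-3 + g\right)$)
$37462 y{\left(1 \right)} = 37462 \left(15 - 15 + 5 \cdot 1^{2}\right) = 37462 \left(15 - 15 + 5 \cdot 1\right) = 37462 \left(15 - 15 + 5\right) = 37462 \cdot 5 = 187310$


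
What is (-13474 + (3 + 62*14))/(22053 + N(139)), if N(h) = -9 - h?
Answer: -12603/21905 ≈ -0.57535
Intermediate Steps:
(-13474 + (3 + 62*14))/(22053 + N(139)) = (-13474 + (3 + 62*14))/(22053 + (-9 - 1*139)) = (-13474 + (3 + 868))/(22053 + (-9 - 139)) = (-13474 + 871)/(22053 - 148) = -12603/21905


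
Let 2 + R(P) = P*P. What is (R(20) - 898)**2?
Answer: 250000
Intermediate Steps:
R(P) = -2 + P**2 (R(P) = -2 + P*P = -2 + P**2)
(R(20) - 898)**2 = ((-2 + 20**2) - 898)**2 = ((-2 + 400) - 898)**2 = (398 - 898)**2 = (-500)**2 = 250000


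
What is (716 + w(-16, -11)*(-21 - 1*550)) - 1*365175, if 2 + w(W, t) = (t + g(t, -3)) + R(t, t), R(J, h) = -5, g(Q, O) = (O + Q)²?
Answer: -466097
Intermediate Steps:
w(W, t) = -7 + t + (-3 + t)² (w(W, t) = -2 + ((t + (-3 + t)²) - 5) = -2 + (-5 + t + (-3 + t)²) = -7 + t + (-3 + t)²)
(716 + w(-16, -11)*(-21 - 1*550)) - 1*365175 = (716 + (-7 - 11 + (-3 - 11)²)*(-21 - 1*550)) - 1*365175 = (716 + (-7 - 11 + (-14)²)*(-21 - 550)) - 365175 = (716 + (-7 - 11 + 196)*(-571)) - 365175 = (716 + 178*(-571)) - 365175 = (716 - 101638) - 365175 = -100922 - 365175 = -466097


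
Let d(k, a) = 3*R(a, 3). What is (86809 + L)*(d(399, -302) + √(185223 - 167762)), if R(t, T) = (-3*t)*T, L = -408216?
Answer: -2620752678 - 321407*√17461 ≈ -2.6632e+9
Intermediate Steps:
R(t, T) = -3*T*t
d(k, a) = -27*a (d(k, a) = 3*(-3*3*a) = 3*(-9*a) = -27*a)
(86809 + L)*(d(399, -302) + √(185223 - 167762)) = (86809 - 408216)*(-27*(-302) + √(185223 - 167762)) = -321407*(8154 + √17461) = -2620752678 - 321407*√17461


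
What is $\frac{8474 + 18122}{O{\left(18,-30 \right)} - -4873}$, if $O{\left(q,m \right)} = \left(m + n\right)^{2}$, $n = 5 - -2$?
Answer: $\frac{13298}{2701} \approx 4.9234$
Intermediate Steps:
$n = 7$ ($n = 5 + 2 = 7$)
$O{\left(q,m \right)} = \left(7 + m\right)^{2}$ ($O{\left(q,m \right)} = \left(m + 7\right)^{2} = \left(7 + m\right)^{2}$)
$\frac{8474 + 18122}{O{\left(18,-30 \right)} - -4873} = \frac{8474 + 18122}{\left(7 - 30\right)^{2} - -4873} = \frac{26596}{\left(-23\right)^{2} + \left(-2891 + 7764\right)} = \frac{26596}{529 + 4873} = \frac{26596}{5402} = 26596 \cdot \frac{1}{5402} = \frac{13298}{2701}$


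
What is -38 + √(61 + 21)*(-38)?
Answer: -38 - 38*√82 ≈ -382.10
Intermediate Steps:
-38 + √(61 + 21)*(-38) = -38 + √82*(-38) = -38 - 38*√82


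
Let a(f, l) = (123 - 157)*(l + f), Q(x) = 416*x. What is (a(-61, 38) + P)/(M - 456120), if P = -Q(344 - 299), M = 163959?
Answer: 17938/292161 ≈ 0.061398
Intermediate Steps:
a(f, l) = -34*f - 34*l (a(f, l) = -34*(f + l) = -34*f - 34*l)
P = -18720 (P = -416*(344 - 299) = -416*45 = -1*18720 = -18720)
(a(-61, 38) + P)/(M - 456120) = ((-34*(-61) - 34*38) - 18720)/(163959 - 456120) = ((2074 - 1292) - 18720)/(-292161) = (782 - 18720)*(-1/292161) = -17938*(-1/292161) = 17938/292161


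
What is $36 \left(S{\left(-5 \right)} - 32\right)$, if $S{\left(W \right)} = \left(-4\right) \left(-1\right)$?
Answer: $-1008$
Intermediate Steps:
$S{\left(W \right)} = 4$
$36 \left(S{\left(-5 \right)} - 32\right) = 36 \left(4 - 32\right) = 36 \left(-28\right) = -1008$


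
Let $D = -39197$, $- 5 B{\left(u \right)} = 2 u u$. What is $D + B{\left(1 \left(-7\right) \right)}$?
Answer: $- \frac{196083}{5} \approx -39217.0$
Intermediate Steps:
$B{\left(u \right)} = - \frac{2 u^{2}}{5}$ ($B{\left(u \right)} = - \frac{2 u u}{5} = - \frac{2 u^{2}}{5}$)
$D + B{\left(1 \left(-7\right) \right)} = -39197 - \frac{2 \left(1 \left(-7\right)\right)^{2}}{5} = -39197 - \frac{2 \left(-7\right)^{2}}{5} = -39197 - \frac{98}{5} = - \frac{196083}{5}$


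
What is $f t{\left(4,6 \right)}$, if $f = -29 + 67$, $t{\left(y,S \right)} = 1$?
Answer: $38$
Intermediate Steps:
$f = 38$
$f t{\left(4,6 \right)} = 38 \cdot 1 = 38$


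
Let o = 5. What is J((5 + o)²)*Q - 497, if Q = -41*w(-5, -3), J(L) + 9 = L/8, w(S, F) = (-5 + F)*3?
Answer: 2947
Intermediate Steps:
w(S, F) = -15 + 3*F
J(L) = -9 + L/8
Q = 984 (Q = -41*(-15 + 3*(-3)) = -41*(-15 - 9) = -41*(-24) = 984)
J((5 + o)²)*Q - 497 = (-9 + (5 + 5)²/8)*984 - 497 = (-9 + (⅛)*10²)*984 - 497 = (-9 + (⅛)*100)*984 - 497 = (-9 + 25/2)*984 - 497 = (7/2)*984 - 497 = 3444 - 497 = 2947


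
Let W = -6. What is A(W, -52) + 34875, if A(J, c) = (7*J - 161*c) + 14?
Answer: 43219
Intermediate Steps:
A(J, c) = 14 - 161*c + 7*J (A(J, c) = (-161*c + 7*J) + 14 = 14 - 161*c + 7*J)
A(W, -52) + 34875 = (14 - 161*(-52) + 7*(-6)) + 34875 = (14 + 8372 - 42) + 34875 = 8344 + 34875 = 43219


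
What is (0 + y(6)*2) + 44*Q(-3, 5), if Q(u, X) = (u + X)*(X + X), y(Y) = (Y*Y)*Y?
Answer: 1312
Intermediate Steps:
y(Y) = Y³ (y(Y) = Y²*Y = Y³)
Q(u, X) = 2*X*(X + u) (Q(u, X) = (X + u)*(2*X) = 2*X*(X + u))
(0 + y(6)*2) + 44*Q(-3, 5) = (0 + 6³*2) + 44*(2*5*(5 - 3)) = (0 + 216*2) + 44*(2*5*2) = (0 + 432) + 44*20 = 432 + 880 = 1312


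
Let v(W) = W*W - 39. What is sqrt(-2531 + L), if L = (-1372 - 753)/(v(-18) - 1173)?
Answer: I*sqrt(498479466)/444 ≈ 50.285*I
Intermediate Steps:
v(W) = -39 + W**2 (v(W) = W**2 - 39 = -39 + W**2)
L = 2125/888 (L = (-1372 - 753)/((-39 + (-18)**2) - 1173) = -2125/((-39 + 324) - 1173) = -2125/(285 - 1173) = -2125/(-888) = -2125*(-1/888) = 2125/888 ≈ 2.3930)
sqrt(-2531 + L) = sqrt(-2531 + 2125/888) = sqrt(-2245403/888) = I*sqrt(498479466)/444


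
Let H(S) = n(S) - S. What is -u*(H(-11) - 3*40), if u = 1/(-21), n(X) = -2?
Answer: -37/7 ≈ -5.2857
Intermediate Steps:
u = -1/21 ≈ -0.047619
H(S) = -2 - S
-u*(H(-11) - 3*40) = -(-1)*((-2 - 1*(-11)) - 3*40)/21 = -(-1)*((-2 + 11) - 120)/21 = -(-1)*(9 - 120)/21 = -(-1)*(-111)/21 = -1*37/7 = -37/7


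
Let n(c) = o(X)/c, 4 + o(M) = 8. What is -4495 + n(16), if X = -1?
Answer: -17979/4 ≈ -4494.8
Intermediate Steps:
o(M) = 4 (o(M) = -4 + 8 = 4)
n(c) = 4/c
-4495 + n(16) = -4495 + 4/16 = -4495 + 4*(1/16) = -4495 + ¼ = -17979/4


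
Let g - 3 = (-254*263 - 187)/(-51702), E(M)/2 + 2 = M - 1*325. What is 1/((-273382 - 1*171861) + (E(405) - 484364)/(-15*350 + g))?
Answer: -271213405/120730835560399 ≈ -2.2464e-6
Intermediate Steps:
E(M) = -654 + 2*M (E(M) = -4 + 2*(M - 1*325) = -4 + 2*(M - 325) = -4 + 2*(-325 + M) = -4 + (-650 + 2*M) = -654 + 2*M)
g = 222095/51702 (g = 3 + (-254*263 - 187)/(-51702) = 3 + (-66802 - 187)*(-1/51702) = 3 - 66989*(-1/51702) = 3 + 66989/51702 = 222095/51702 ≈ 4.2957)
1/((-273382 - 1*171861) + (E(405) - 484364)/(-15*350 + g)) = 1/((-273382 - 1*171861) + ((-654 + 2*405) - 484364)/(-15*350 + 222095/51702)) = 1/((-273382 - 171861) + ((-654 + 810) - 484364)/(-5250 + 222095/51702)) = 1/(-445243 + (156 - 484364)/(-271213405/51702)) = 1/(-445243 - 484208*(-51702/271213405)) = 1/(-445243 + 25034522016/271213405) = 1/(-120730835560399/271213405) = -271213405/120730835560399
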